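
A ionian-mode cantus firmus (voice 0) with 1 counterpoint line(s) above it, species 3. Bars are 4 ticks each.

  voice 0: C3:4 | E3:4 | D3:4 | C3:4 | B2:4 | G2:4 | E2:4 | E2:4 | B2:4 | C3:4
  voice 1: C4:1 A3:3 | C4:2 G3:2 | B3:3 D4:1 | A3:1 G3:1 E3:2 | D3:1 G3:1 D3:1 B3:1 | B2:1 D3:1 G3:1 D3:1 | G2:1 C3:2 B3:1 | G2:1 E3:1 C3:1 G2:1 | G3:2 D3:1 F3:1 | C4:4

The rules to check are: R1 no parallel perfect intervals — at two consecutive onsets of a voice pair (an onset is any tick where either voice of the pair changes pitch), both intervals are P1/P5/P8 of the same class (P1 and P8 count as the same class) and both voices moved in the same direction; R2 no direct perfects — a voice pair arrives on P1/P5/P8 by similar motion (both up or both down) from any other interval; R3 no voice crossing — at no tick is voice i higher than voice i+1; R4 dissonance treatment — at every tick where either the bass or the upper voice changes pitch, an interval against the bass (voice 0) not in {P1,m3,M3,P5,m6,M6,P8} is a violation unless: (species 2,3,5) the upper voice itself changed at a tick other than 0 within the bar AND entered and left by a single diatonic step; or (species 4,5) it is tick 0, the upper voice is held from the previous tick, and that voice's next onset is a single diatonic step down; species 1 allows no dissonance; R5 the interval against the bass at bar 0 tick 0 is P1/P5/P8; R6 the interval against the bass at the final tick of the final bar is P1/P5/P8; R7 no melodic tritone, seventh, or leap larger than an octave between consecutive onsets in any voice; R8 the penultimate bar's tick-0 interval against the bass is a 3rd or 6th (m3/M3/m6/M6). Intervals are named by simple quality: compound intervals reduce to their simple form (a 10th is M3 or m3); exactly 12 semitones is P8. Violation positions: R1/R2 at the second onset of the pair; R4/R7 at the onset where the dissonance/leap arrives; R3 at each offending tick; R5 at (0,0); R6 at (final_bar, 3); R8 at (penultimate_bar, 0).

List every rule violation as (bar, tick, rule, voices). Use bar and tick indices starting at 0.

bar 0: v0=C3 v1=C4 downbeat P8
bar 1: v0=E3 v1=C4 downbeat m6
bar 2: v0=D3 v1=B3 downbeat M6
bar 3: v0=C3 v1=A3 downbeat M6
bar 4: v0=B2 v1=D3 downbeat m3
bar 5: v0=G2 v1=B2 downbeat M3
bar 6: v0=E2 v1=G2 downbeat m3
bar 7: v0=E2 v1=G2 downbeat m3
bar 8: v0=B2 v1=G3 downbeat m6
bar 9: v0=C3 v1=C4 downbeat P8
  -> R7 @ bar 6 tick 3 v(1,): C3->B3 leap 11st
  -> R7 @ bar 7 tick 0 v(1,): B3->G2 leap 16st
  -> R4 @ bar 8 tick 3 v(0, 1): B2/F3 TT untreated
  -> R2 @ bar 9 tick 0 v(0, 1): B2/F3 TT -> C3/C4 P8 similar

(6, 3, R7, (1,))
(7, 0, R7, (1,))
(8, 3, R4, (0, 1))
(9, 0, R2, (0, 1))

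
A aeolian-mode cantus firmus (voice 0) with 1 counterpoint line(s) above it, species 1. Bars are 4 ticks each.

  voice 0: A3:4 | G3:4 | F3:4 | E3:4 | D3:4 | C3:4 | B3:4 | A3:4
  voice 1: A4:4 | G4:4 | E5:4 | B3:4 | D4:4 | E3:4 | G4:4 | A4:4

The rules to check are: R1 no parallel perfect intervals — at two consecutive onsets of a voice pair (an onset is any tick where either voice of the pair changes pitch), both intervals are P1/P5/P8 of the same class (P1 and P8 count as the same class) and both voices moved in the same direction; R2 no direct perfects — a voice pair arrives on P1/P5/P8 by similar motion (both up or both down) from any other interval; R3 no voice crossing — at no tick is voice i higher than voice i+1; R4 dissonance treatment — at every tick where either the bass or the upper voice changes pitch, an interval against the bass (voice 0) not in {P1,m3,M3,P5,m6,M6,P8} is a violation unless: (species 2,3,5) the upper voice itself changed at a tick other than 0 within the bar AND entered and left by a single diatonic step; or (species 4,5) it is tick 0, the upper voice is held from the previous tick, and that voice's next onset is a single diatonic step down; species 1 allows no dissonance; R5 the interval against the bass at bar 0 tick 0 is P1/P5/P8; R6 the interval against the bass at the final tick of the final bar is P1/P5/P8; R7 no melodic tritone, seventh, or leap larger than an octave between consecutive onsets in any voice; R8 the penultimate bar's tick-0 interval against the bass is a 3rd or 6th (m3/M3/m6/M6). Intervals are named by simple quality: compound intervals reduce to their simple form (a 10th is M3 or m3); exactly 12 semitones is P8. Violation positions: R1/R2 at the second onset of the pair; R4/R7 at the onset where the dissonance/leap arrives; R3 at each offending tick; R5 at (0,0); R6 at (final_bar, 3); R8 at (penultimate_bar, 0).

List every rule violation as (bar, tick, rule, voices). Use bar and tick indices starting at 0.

bar 0: v0=A3 v1=A4 downbeat P8
bar 1: v0=G3 v1=G4 downbeat P8
bar 2: v0=F3 v1=E5 downbeat M7
bar 3: v0=E3 v1=B3 downbeat P5
bar 4: v0=D3 v1=D4 downbeat P8
bar 5: v0=C3 v1=E3 downbeat M3
bar 6: v0=B3 v1=G4 downbeat m6
bar 7: v0=A3 v1=A4 downbeat P8
  -> R1 @ bar 1 tick 0 v(0, 1): A3/A4 P8 -> G3/G4 P8 similar
  -> R4 @ bar 2 tick 0 v(0, 1): F3/E5 M7 untreated
  -> R2 @ bar 3 tick 0 v(0, 1): F3/E5 M7 -> E3/B3 P5 similar
  -> R7 @ bar 3 tick 0 v(1,): E5->B3 leap 17st
  -> R7 @ bar 5 tick 0 v(1,): D4->E3 leap 10st
  -> R7 @ bar 6 tick 0 v(0,): C3->B3 leap 11st
  -> R7 @ bar 6 tick 0 v(1,): E3->G4 leap 15st

(1, 0, R1, (0, 1))
(2, 0, R4, (0, 1))
(3, 0, R2, (0, 1))
(3, 0, R7, (1,))
(5, 0, R7, (1,))
(6, 0, R7, (0,))
(6, 0, R7, (1,))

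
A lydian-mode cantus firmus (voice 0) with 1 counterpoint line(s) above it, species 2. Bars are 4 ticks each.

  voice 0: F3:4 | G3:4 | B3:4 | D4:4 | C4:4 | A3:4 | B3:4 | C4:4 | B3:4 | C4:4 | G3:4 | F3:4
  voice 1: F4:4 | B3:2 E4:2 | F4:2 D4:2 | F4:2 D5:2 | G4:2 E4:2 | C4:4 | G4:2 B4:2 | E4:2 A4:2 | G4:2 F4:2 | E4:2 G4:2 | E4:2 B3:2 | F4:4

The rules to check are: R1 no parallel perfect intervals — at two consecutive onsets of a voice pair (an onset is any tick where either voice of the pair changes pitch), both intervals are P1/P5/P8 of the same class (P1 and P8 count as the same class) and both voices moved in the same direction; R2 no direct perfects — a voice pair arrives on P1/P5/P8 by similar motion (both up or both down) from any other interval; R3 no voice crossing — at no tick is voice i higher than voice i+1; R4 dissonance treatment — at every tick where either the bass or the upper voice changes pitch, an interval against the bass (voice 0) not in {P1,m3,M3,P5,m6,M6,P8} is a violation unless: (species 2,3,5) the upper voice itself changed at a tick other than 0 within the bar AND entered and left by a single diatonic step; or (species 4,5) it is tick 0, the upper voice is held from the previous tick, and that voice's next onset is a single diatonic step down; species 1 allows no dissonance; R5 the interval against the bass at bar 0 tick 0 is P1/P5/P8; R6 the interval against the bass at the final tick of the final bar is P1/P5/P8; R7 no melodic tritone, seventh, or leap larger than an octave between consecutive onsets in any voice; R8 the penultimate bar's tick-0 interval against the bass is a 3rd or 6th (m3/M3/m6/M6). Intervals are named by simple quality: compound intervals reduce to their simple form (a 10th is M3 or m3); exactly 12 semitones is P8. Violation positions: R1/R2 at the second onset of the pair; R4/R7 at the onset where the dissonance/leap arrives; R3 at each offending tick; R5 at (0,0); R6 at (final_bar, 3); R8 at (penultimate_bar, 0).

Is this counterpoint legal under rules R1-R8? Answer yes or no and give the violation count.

No (4 violations)

bar 0: v0=F3 v1=F4 (P8)
bar 1: v0=G3 v1=B3 (M3)
bar 2: v0=B3 v1=F4 (TT)
bar 3: v0=D4 v1=F4 (m3)
bar 4: v0=C4 v1=G4 (P5)
bar 5: v0=A3 v1=C4 (m3)
bar 6: v0=B3 v1=G4 (m6)
bar 7: v0=C4 v1=E4 (M3)
bar 8: v0=B3 v1=G4 (m6)
bar 9: v0=C4 v1=E4 (M3)
bar 10: v0=G3 v1=E4 (M6)
bar 11: v0=F3 v1=F4 (P8)
  R7 @ bar1.0: F4->B3 leap 6st
  R4 @ bar2.0: B3/F4 TT untreated
  R2 @ bar4.0: D4/D5 P8 -> C4/G4 P5 similar
  R7 @ bar11.0: B3->F4 leap 6st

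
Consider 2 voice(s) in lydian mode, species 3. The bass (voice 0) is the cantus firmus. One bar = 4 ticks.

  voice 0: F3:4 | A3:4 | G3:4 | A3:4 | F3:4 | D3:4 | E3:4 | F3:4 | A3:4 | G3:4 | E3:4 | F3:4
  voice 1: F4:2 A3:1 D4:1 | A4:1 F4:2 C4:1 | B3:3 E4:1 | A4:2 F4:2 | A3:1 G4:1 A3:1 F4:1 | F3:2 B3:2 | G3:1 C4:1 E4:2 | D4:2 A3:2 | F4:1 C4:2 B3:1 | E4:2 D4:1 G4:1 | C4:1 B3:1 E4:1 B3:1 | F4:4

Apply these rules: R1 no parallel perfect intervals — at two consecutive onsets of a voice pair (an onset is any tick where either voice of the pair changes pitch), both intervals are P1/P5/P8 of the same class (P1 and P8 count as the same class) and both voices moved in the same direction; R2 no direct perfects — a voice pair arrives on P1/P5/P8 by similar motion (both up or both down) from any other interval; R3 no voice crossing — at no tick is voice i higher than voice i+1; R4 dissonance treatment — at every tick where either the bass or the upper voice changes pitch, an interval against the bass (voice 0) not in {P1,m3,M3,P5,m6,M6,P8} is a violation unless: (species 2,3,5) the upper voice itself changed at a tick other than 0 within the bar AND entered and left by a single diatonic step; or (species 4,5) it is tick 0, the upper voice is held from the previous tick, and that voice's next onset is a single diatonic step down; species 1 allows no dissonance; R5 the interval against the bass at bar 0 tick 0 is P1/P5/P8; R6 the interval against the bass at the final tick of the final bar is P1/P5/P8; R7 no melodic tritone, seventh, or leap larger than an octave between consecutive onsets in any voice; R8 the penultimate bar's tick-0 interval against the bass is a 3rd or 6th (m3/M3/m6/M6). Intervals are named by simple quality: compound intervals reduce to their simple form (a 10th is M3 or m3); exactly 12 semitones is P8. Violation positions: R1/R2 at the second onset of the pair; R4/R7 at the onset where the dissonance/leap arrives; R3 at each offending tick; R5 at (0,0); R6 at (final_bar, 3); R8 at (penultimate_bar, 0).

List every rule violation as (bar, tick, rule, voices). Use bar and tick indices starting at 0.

bar 0: v0=F3 v1=F4 downbeat P8
bar 1: v0=A3 v1=A4 downbeat P8
bar 2: v0=G3 v1=B3 downbeat M3
bar 3: v0=A3 v1=A4 downbeat P8
bar 4: v0=F3 v1=A3 downbeat M3
bar 5: v0=D3 v1=F3 downbeat m3
bar 6: v0=E3 v1=G3 downbeat m3
bar 7: v0=F3 v1=D4 downbeat M6
bar 8: v0=A3 v1=F4 downbeat m6
bar 9: v0=G3 v1=E4 downbeat M6
bar 10: v0=E3 v1=C4 downbeat m6
bar 11: v0=F3 v1=F4 downbeat P8
  -> R2 @ bar 1 tick 0 v(0, 1): F3/D4 M6 -> A3/A4 P8 similar
  -> R2 @ bar 3 tick 0 v(0, 1): G3/E4 M6 -> A3/A4 P8 similar
  -> R4 @ bar 4 tick 1 v(0, 1): F3/G4 M2 untreated
  -> R7 @ bar 4 tick 1 v(1,): A3->G4 leap 10st
  -> R7 @ bar 4 tick 2 v(1,): G4->A3 leap 10st
  -> R7 @ bar 5 tick 2 v(1,): F3->B3 leap 6st
  -> R4 @ bar 8 tick 3 v(0, 1): A3/B3 M2 untreated
  -> R2 @ bar 11 tick 0 v(0, 1): E3/B3 P5 -> F3/F4 P8 similar
  -> R7 @ bar 11 tick 0 v(1,): B3->F4 leap 6st

(1, 0, R2, (0, 1))
(3, 0, R2, (0, 1))
(4, 1, R4, (0, 1))
(4, 1, R7, (1,))
(4, 2, R7, (1,))
(5, 2, R7, (1,))
(8, 3, R4, (0, 1))
(11, 0, R2, (0, 1))
(11, 0, R7, (1,))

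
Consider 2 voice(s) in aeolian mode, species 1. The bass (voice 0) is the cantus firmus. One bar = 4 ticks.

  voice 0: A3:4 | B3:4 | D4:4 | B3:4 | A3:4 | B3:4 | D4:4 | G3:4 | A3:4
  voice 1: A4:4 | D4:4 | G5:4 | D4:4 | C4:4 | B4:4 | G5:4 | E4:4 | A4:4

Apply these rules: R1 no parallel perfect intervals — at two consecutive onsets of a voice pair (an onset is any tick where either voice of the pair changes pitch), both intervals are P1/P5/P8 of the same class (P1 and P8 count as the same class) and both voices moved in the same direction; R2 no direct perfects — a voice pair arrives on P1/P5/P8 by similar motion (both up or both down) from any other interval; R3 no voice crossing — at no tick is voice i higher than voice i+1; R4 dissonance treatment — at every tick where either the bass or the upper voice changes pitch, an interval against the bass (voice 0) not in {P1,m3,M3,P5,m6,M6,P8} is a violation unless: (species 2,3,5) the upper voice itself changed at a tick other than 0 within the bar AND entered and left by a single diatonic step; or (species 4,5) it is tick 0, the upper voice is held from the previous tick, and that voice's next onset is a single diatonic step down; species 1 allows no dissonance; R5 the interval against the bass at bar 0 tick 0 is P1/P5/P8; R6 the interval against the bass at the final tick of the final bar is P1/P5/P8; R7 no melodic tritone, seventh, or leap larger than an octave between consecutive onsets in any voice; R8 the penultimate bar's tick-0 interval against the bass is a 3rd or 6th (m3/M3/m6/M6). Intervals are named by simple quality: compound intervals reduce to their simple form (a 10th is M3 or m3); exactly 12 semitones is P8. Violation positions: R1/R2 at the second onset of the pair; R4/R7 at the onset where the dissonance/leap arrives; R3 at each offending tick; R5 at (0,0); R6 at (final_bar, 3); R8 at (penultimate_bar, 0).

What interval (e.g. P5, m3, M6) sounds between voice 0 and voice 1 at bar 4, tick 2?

voice 0=A3 voice 1=C4 -> m3

m3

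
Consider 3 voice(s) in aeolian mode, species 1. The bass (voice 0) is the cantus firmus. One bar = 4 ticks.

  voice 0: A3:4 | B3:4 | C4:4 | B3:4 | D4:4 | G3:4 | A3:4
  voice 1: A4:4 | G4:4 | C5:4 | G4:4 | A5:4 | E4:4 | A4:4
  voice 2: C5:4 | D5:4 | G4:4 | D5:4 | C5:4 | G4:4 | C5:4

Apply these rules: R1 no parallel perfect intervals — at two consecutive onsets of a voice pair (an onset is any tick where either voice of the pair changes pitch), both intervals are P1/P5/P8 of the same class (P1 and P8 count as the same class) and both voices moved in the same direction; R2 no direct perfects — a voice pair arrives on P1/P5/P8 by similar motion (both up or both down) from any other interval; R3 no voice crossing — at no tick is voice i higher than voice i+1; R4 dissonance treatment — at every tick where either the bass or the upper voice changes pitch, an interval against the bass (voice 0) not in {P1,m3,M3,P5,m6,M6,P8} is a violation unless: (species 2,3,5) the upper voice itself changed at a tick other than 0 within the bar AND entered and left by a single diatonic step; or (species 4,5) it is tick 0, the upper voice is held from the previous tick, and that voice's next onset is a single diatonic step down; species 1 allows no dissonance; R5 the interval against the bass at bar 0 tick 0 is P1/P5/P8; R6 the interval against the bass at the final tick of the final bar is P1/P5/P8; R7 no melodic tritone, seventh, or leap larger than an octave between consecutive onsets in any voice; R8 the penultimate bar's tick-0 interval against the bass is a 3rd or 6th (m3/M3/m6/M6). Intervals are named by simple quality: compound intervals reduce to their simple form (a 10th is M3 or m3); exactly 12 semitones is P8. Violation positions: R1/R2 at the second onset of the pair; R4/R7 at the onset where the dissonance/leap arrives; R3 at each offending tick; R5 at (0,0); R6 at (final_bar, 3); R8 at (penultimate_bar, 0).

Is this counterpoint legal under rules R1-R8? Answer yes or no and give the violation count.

bar 0: v0=A3 v1=A4 v2=C5 (m3)
bar 1: v0=B3 v1=G4 v2=D5 (m3)
bar 2: v0=C4 v1=C5 v2=G4 (P5)
bar 3: v0=B3 v1=G4 v2=D5 (m3)
bar 4: v0=D4 v1=A5 v2=C5 (m7)
bar 5: v0=G3 v1=E4 v2=G4 (P8)
bar 6: v0=A3 v1=A4 v2=C5 (m3)
  R5 @ bar0.0: opens on m3
  R2 @ bar2.0: B3/G4 m6 -> C4/C5 P8 similar
  R3 @ bar2.0: C5 above G4
  R3 @ bar2.1: C5 above G4
  R3 @ bar2.2: C5 above G4
  R3 @ bar2.3: C5 above G4
  R2 @ bar4.0: B3/G4 m6 -> D4/A5 P5 similar
  R3 @ bar4.0: A5 above C5
  R4 @ bar4.0: D4/C5 m7 untreated
  R7 @ bar4.0: G4->A5 leap 14st
  R3 @ bar4.1: A5 above C5
  R3 @ bar4.2: A5 above C5
  R3 @ bar4.3: A5 above C5
  R2 @ bar5.0: D4/C5 m7 -> G3/G4 P8 similar
  R7 @ bar5.0: A5->E4 leap 17st
  R8 @ bar5.0: penult P8 not 3rd/6th
  R2 @ bar6.0: G3/E4 M6 -> A3/A4 P8 similar
  R6 @ bar6.3: closes on m3

No (18 violations)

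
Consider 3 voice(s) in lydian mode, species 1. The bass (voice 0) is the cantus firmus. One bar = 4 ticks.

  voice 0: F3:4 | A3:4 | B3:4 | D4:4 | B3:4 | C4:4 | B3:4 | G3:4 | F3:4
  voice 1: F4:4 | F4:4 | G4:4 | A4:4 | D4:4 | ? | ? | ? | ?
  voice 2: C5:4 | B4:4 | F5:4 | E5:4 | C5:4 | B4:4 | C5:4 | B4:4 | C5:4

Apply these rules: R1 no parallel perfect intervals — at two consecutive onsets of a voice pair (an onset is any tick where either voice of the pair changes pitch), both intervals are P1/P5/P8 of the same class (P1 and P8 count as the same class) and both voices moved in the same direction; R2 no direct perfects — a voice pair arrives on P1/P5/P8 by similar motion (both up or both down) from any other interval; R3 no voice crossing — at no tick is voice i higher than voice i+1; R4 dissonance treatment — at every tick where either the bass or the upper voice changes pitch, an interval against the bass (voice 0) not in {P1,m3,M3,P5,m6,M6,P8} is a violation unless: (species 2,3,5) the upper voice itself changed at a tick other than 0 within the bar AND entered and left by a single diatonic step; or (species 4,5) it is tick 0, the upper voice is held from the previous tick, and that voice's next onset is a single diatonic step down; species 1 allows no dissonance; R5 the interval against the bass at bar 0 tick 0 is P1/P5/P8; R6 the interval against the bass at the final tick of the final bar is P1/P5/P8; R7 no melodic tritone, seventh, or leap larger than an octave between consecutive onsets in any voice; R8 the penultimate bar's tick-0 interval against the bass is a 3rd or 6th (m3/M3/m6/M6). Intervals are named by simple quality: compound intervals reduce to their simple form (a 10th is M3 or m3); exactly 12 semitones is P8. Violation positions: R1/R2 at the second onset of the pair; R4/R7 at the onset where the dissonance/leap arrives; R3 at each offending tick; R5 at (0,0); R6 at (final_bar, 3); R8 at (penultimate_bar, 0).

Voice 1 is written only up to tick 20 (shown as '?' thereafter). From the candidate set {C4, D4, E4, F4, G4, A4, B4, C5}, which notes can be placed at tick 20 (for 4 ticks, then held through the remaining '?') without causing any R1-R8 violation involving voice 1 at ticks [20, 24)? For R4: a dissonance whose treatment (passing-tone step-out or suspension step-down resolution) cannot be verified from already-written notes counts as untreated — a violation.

{A4, C4, E4}

C4: legal
D4: violates R4
E4: legal
F4: violates R4
G4: violates R2
A4: legal
B4: violates R4
C5: violates R2,R3,R7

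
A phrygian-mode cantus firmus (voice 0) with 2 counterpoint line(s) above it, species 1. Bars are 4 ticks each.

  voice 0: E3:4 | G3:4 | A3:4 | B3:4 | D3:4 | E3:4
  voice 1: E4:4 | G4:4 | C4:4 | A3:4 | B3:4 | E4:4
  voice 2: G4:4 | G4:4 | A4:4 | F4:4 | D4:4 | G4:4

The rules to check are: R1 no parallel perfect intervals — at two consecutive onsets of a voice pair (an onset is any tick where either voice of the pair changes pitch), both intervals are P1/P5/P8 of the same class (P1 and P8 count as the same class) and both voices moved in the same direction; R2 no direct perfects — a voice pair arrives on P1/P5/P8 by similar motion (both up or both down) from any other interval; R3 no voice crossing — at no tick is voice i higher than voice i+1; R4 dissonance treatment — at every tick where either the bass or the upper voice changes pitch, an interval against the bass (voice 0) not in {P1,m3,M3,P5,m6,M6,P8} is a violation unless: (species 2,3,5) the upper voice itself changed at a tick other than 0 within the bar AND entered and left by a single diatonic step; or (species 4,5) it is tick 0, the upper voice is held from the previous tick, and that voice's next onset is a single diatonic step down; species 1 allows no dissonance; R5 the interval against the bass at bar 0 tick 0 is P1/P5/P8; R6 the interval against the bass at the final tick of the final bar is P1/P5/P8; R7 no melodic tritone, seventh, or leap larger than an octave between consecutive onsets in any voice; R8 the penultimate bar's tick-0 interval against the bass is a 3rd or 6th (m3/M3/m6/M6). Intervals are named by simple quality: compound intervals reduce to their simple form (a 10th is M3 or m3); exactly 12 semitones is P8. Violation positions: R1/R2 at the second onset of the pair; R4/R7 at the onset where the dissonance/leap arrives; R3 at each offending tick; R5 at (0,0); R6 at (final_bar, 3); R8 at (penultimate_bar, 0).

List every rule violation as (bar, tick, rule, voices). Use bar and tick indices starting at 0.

(0, 0, R5, (0, 2))
(1, 0, R1, (0, 1))
(2, 0, R1, (0, 2))
(3, 0, R3, (0, 1))
(3, 0, R4, (0, 1))
(3, 0, R4, (0, 2))
(3, 1, R3, (0, 1))
(3, 2, R3, (0, 1))
(3, 3, R3, (0, 1))
(4, 0, R2, (0, 2))
(4, 0, R8, (0, 2))
(5, 0, R2, (0, 1))
(5, 3, R6, (0, 2))

bar 0: v0=E3 v1=E4 v2=G4 downbeat m3
bar 1: v0=G3 v1=G4 v2=G4 downbeat P8
bar 2: v0=A3 v1=C4 v2=A4 downbeat P8
bar 3: v0=B3 v1=A3 v2=F4 downbeat TT
bar 4: v0=D3 v1=B3 v2=D4 downbeat P8
bar 5: v0=E3 v1=E4 v2=G4 downbeat m3
  -> R5 @ bar 0 tick 0 v(0, 2): opens on m3
  -> R1 @ bar 1 tick 0 v(0, 1): E3/E4 P8 -> G3/G4 P8 similar
  -> R1 @ bar 2 tick 0 v(0, 2): G3/G4 P8 -> A3/A4 P8 similar
  -> R3 @ bar 3 tick 0 v(0, 1): B3 above A3
  -> R4 @ bar 3 tick 0 v(0, 1): B3/A3 M2 untreated
  -> R4 @ bar 3 tick 0 v(0, 2): B3/F4 TT untreated
  -> R3 @ bar 3 tick 1 v(0, 1): B3 above A3
  -> R3 @ bar 3 tick 2 v(0, 1): B3 above A3
  -> R3 @ bar 3 tick 3 v(0, 1): B3 above A3
  -> R2 @ bar 4 tick 0 v(0, 2): B3/F4 TT -> D3/D4 P8 similar
  -> R8 @ bar 4 tick 0 v(0, 2): penult P8 not 3rd/6th
  -> R2 @ bar 5 tick 0 v(0, 1): D3/B3 M6 -> E3/E4 P8 similar
  -> R6 @ bar 5 tick 3 v(0, 2): closes on m3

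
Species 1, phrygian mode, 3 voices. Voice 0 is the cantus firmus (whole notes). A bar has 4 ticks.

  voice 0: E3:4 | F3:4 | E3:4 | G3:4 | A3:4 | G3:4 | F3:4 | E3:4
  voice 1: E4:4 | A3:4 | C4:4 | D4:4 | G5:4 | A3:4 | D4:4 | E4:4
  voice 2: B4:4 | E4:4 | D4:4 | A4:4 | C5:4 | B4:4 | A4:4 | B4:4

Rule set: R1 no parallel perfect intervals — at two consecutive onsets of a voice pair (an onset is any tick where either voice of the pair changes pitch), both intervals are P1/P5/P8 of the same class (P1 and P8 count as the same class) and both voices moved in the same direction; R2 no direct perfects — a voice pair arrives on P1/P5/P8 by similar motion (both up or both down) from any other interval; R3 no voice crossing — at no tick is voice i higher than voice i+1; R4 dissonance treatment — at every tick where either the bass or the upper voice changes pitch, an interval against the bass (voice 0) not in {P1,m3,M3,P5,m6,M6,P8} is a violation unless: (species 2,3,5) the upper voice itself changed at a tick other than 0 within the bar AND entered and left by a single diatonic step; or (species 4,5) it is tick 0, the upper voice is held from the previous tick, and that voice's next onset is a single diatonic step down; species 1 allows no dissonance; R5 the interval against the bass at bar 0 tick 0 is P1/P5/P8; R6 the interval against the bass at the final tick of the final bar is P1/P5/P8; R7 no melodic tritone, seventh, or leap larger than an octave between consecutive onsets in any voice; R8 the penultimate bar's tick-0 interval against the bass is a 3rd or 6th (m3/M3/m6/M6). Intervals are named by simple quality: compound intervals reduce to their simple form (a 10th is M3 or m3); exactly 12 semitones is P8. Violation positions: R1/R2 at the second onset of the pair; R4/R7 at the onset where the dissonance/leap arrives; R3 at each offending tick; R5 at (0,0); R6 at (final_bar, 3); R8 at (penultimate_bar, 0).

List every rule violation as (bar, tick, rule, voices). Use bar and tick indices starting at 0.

(1, 0, R1, (1, 2))
(1, 0, R4, (0, 2))
(2, 0, R4, (0, 2))
(3, 0, R2, (0, 1))
(3, 0, R2, (1, 2))
(3, 0, R4, (0, 2))
(4, 0, R1, (1, 2))
(4, 0, R3, (1, 2))
(4, 0, R4, (0, 1))
(4, 0, R7, (1,))
(4, 1, R3, (1, 2))
(4, 2, R3, (1, 2))
(4, 3, R3, (1, 2))
(5, 0, R4, (0, 1))
(5, 0, R7, (1,))
(7, 0, R1, (1, 2))

bar 0: v0=E3 v1=E4 v2=B4 downbeat P5
bar 1: v0=F3 v1=A3 v2=E4 downbeat M7
bar 2: v0=E3 v1=C4 v2=D4 downbeat m7
bar 3: v0=G3 v1=D4 v2=A4 downbeat M2
bar 4: v0=A3 v1=G5 v2=C5 downbeat m3
bar 5: v0=G3 v1=A3 v2=B4 downbeat M3
bar 6: v0=F3 v1=D4 v2=A4 downbeat M3
bar 7: v0=E3 v1=E4 v2=B4 downbeat P5
  -> R1 @ bar 1 tick 0 v(1, 2): E4/B4 P5 -> A3/E4 P5 similar
  -> R4 @ bar 1 tick 0 v(0, 2): F3/E4 M7 untreated
  -> R4 @ bar 2 tick 0 v(0, 2): E3/D4 m7 untreated
  -> R2 @ bar 3 tick 0 v(0, 1): E3/C4 m6 -> G3/D4 P5 similar
  -> R2 @ bar 3 tick 0 v(1, 2): C4/D4 M2 -> D4/A4 P5 similar
  -> R4 @ bar 3 tick 0 v(0, 2): G3/A4 M2 untreated
  -> R1 @ bar 4 tick 0 v(1, 2): D4/A4 P5 -> G5/C5 P5 similar
  -> R3 @ bar 4 tick 0 v(1, 2): G5 above C5
  -> R4 @ bar 4 tick 0 v(0, 1): A3/G5 m7 untreated
  -> R7 @ bar 4 tick 0 v(1,): D4->G5 leap 17st
  -> R3 @ bar 4 tick 1 v(1, 2): G5 above C5
  -> R3 @ bar 4 tick 2 v(1, 2): G5 above C5
  -> R3 @ bar 4 tick 3 v(1, 2): G5 above C5
  -> R4 @ bar 5 tick 0 v(0, 1): G3/A3 M2 untreated
  -> R7 @ bar 5 tick 0 v(1,): G5->A3 leap 22st
  -> R1 @ bar 7 tick 0 v(1, 2): D4/A4 P5 -> E4/B4 P5 similar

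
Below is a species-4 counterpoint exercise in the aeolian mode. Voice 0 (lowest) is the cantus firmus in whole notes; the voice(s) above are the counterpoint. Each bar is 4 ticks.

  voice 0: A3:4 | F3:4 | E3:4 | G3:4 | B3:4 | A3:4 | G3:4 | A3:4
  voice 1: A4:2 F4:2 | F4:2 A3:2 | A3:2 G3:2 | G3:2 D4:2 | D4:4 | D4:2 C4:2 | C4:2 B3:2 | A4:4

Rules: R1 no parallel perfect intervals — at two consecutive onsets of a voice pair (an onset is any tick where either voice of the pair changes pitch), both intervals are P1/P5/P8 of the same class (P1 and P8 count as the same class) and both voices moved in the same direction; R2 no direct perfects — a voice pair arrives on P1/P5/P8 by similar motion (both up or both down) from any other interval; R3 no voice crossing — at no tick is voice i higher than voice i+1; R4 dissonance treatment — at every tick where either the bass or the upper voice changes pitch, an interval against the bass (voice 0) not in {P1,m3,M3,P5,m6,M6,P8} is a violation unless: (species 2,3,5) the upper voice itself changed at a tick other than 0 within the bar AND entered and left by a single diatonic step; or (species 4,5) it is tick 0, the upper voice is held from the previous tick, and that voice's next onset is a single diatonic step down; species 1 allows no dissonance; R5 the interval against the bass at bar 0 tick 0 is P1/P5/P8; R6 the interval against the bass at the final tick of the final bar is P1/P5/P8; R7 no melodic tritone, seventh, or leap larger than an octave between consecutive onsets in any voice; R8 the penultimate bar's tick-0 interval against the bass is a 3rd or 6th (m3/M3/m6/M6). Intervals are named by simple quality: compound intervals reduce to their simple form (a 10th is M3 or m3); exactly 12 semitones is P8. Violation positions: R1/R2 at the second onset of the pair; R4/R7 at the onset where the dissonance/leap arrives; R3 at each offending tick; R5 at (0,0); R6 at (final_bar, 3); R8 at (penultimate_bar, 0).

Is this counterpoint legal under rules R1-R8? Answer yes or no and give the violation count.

bar 0: v0=A3 v1=A4 (P8)
bar 1: v0=F3 v1=F4 (P8)
bar 2: v0=E3 v1=A3 (P4)
bar 3: v0=G3 v1=G3 (P1)
bar 4: v0=B3 v1=D4 (m3)
bar 5: v0=A3 v1=D4 (P4)
bar 6: v0=G3 v1=C4 (P4)
bar 7: v0=A3 v1=A4 (P8)
  R8 @ bar6.0: penult P4 not 3rd/6th
  R2 @ bar7.0: G3/B3 M3 -> A3/A4 P8 similar
  R7 @ bar7.0: B3->A4 leap 10st

No (3 violations)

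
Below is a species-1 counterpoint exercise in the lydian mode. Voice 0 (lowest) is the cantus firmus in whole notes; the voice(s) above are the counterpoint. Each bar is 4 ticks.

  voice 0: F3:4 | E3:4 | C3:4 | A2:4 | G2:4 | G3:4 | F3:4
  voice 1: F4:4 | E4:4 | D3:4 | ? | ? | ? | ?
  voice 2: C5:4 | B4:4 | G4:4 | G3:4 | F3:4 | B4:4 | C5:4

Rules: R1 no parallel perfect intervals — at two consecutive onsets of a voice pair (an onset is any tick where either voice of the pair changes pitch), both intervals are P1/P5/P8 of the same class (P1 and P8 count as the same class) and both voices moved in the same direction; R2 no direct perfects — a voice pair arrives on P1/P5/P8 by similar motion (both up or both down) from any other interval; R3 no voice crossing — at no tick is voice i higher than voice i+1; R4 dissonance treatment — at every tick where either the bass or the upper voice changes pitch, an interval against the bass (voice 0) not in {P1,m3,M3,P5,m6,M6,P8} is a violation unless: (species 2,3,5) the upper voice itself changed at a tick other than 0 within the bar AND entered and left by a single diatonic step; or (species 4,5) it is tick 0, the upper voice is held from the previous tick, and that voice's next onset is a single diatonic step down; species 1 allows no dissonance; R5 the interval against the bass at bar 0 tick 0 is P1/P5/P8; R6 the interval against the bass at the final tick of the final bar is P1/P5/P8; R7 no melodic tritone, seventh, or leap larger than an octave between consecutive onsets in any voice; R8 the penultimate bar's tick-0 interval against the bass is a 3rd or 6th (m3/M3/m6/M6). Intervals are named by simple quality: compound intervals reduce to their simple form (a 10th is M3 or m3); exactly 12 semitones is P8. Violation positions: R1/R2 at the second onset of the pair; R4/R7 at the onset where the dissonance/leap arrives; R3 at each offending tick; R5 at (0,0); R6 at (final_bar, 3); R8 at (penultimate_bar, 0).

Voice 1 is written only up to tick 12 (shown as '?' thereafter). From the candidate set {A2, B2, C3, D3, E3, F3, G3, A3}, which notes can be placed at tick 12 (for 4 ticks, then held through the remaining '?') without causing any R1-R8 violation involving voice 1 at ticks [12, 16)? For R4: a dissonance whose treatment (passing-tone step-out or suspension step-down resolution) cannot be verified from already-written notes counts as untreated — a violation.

{E3, F3}

A2: violates R2
B2: violates R4
C3: violates R2
D3: violates R4
E3: legal
F3: legal
G3: violates R4
A3: violates R3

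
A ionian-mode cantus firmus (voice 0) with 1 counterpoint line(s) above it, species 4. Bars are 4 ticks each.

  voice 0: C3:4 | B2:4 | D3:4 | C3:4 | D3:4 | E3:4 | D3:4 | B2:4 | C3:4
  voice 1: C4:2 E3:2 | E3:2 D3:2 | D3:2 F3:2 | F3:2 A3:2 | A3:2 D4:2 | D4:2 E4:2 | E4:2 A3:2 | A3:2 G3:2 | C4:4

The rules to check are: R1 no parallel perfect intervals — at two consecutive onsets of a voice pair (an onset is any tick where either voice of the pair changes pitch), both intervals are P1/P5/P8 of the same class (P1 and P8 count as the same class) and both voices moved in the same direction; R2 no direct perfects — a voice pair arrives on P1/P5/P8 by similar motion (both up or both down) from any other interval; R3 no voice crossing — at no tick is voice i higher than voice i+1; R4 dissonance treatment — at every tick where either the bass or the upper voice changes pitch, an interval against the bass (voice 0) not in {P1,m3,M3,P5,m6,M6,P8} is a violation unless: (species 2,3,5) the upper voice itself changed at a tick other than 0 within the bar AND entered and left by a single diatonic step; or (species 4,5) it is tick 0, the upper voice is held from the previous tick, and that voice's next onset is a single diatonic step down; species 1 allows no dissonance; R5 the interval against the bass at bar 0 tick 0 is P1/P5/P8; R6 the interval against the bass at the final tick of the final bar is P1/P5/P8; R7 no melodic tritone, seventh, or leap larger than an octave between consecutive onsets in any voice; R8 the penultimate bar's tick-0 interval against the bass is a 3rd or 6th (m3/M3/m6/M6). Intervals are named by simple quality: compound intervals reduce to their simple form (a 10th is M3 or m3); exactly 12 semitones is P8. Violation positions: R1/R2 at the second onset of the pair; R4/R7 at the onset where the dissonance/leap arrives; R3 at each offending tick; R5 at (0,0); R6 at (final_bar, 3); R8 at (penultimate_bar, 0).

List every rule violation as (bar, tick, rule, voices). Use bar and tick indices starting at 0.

(3, 0, R4, (0, 1))
(5, 0, R4, (0, 1))
(6, 0, R4, (0, 1))
(7, 0, R8, (0, 1))
(8, 0, R2, (0, 1))

bar 0: v0=C3 v1=C4 downbeat P8
bar 1: v0=B2 v1=E3 downbeat P4
bar 2: v0=D3 v1=D3 downbeat P1
bar 3: v0=C3 v1=F3 downbeat P4
bar 4: v0=D3 v1=A3 downbeat P5
bar 5: v0=E3 v1=D4 downbeat m7
bar 6: v0=D3 v1=E4 downbeat M2
bar 7: v0=B2 v1=A3 downbeat m7
bar 8: v0=C3 v1=C4 downbeat P8
  -> R4 @ bar 3 tick 0 v(0, 1): C3/F3 P4 untreated
  -> R4 @ bar 5 tick 0 v(0, 1): E3/D4 m7 untreated
  -> R4 @ bar 6 tick 0 v(0, 1): D3/E4 M2 untreated
  -> R8 @ bar 7 tick 0 v(0, 1): penult m7 not 3rd/6th
  -> R2 @ bar 8 tick 0 v(0, 1): B2/G3 m6 -> C3/C4 P8 similar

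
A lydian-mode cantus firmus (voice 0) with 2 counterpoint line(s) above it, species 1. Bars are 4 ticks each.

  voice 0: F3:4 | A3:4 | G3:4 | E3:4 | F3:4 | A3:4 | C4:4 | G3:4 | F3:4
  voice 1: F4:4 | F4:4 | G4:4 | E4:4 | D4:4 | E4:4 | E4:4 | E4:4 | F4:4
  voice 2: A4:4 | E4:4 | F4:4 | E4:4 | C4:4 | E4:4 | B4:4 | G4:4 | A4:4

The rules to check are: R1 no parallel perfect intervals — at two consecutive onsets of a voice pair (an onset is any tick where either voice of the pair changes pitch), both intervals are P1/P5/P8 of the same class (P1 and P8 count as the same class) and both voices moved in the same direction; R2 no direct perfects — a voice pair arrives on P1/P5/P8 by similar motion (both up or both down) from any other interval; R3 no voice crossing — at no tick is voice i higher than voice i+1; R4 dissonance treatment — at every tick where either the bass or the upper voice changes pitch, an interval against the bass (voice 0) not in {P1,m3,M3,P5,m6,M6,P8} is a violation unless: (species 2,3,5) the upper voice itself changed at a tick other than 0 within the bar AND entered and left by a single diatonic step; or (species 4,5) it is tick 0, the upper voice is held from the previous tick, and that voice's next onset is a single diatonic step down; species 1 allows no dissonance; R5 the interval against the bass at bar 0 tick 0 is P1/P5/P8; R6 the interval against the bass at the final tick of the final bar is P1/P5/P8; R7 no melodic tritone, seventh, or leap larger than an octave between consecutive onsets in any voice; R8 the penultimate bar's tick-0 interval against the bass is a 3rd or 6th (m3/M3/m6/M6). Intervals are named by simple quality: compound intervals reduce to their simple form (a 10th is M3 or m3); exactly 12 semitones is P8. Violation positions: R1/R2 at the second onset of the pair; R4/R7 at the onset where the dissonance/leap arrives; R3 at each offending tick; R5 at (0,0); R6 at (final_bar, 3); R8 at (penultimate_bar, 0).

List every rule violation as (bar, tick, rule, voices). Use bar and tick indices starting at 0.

bar 0: v0=F3 v1=F4 v2=A4 downbeat M3
bar 1: v0=A3 v1=F4 v2=E4 downbeat P5
bar 2: v0=G3 v1=G4 v2=F4 downbeat m7
bar 3: v0=E3 v1=E4 v2=E4 downbeat P8
bar 4: v0=F3 v1=D4 v2=C4 downbeat P5
bar 5: v0=A3 v1=E4 v2=E4 downbeat P5
bar 6: v0=C4 v1=E4 v2=B4 downbeat M7
bar 7: v0=G3 v1=E4 v2=G4 downbeat P8
bar 8: v0=F3 v1=F4 v2=A4 downbeat M3
  -> R5 @ bar 0 tick 0 v(0, 2): opens on M3
  -> R3 @ bar 1 tick 0 v(1, 2): F4 above E4
  -> R3 @ bar 1 tick 1 v(1, 2): F4 above E4
  -> R3 @ bar 1 tick 2 v(1, 2): F4 above E4
  -> R3 @ bar 1 tick 3 v(1, 2): F4 above E4
  -> R3 @ bar 2 tick 0 v(1, 2): G4 above F4
  -> R4 @ bar 2 tick 0 v(0, 2): G3/F4 m7 untreated
  -> R3 @ bar 2 tick 1 v(1, 2): G4 above F4
  -> R3 @ bar 2 tick 2 v(1, 2): G4 above F4
  -> R3 @ bar 2 tick 3 v(1, 2): G4 above F4
  -> R1 @ bar 3 tick 0 v(0, 1): G3/G4 P8 -> E3/E4 P8 similar
  -> R2 @ bar 3 tick 0 v(0, 2): G3/F4 m7 -> E3/E4 P8 similar
  -> R2 @ bar 3 tick 0 v(1, 2): G4/F4 M2 -> E4/E4 P1 similar
  -> R3 @ bar 4 tick 0 v(1, 2): D4 above C4
  -> R3 @ bar 4 tick 1 v(1, 2): D4 above C4
  -> R3 @ bar 4 tick 2 v(1, 2): D4 above C4
  -> R3 @ bar 4 tick 3 v(1, 2): D4 above C4
  -> R1 @ bar 5 tick 0 v(0, 2): F3/C4 P5 -> A3/E4 P5 similar
  -> R2 @ bar 5 tick 0 v(0, 1): F3/D4 M6 -> A3/E4 P5 similar
  -> R2 @ bar 5 tick 0 v(1, 2): D4/C4 M2 -> E4/E4 P1 similar
  -> R4 @ bar 6 tick 0 v(0, 2): C4/B4 M7 untreated
  -> R2 @ bar 7 tick 0 v(0, 2): C4/B4 M7 -> G3/G4 P8 similar
  -> R8 @ bar 7 tick 0 v(0, 2): penult P8 not 3rd/6th
  -> R6 @ bar 8 tick 3 v(0, 2): closes on M3

(0, 0, R5, (0, 2))
(1, 0, R3, (1, 2))
(1, 1, R3, (1, 2))
(1, 2, R3, (1, 2))
(1, 3, R3, (1, 2))
(2, 0, R3, (1, 2))
(2, 0, R4, (0, 2))
(2, 1, R3, (1, 2))
(2, 2, R3, (1, 2))
(2, 3, R3, (1, 2))
(3, 0, R1, (0, 1))
(3, 0, R2, (0, 2))
(3, 0, R2, (1, 2))
(4, 0, R3, (1, 2))
(4, 1, R3, (1, 2))
(4, 2, R3, (1, 2))
(4, 3, R3, (1, 2))
(5, 0, R1, (0, 2))
(5, 0, R2, (0, 1))
(5, 0, R2, (1, 2))
(6, 0, R4, (0, 2))
(7, 0, R2, (0, 2))
(7, 0, R8, (0, 2))
(8, 3, R6, (0, 2))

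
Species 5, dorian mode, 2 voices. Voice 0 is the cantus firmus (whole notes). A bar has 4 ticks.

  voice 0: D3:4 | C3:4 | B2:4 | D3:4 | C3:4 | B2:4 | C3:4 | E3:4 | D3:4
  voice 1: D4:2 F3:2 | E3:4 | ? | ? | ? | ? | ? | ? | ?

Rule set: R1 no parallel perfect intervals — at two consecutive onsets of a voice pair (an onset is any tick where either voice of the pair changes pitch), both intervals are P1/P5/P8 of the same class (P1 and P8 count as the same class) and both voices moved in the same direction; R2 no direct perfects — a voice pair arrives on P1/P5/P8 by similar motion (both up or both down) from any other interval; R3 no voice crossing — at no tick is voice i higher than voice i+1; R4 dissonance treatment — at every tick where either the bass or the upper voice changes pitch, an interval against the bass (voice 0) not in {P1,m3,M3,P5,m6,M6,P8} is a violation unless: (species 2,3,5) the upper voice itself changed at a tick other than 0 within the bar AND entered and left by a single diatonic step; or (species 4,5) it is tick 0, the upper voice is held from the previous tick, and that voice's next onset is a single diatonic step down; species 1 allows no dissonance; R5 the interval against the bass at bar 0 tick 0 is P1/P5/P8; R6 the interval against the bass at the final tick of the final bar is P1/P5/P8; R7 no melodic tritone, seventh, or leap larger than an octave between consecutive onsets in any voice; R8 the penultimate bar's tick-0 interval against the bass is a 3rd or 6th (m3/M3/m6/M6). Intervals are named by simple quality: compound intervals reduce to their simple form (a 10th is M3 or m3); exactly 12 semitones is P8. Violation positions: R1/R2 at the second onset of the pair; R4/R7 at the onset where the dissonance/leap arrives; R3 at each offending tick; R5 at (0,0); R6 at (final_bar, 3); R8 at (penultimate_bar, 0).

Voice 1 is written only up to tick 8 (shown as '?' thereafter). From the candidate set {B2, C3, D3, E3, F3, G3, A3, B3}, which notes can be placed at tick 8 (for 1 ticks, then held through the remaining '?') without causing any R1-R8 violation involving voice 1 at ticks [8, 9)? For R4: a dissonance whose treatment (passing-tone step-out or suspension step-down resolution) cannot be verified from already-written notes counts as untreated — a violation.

B2: violates R2
C3: violates R4
D3: legal
E3: violates R4
F3: violates R4
G3: legal
A3: violates R4
B3: legal

{B3, D3, G3}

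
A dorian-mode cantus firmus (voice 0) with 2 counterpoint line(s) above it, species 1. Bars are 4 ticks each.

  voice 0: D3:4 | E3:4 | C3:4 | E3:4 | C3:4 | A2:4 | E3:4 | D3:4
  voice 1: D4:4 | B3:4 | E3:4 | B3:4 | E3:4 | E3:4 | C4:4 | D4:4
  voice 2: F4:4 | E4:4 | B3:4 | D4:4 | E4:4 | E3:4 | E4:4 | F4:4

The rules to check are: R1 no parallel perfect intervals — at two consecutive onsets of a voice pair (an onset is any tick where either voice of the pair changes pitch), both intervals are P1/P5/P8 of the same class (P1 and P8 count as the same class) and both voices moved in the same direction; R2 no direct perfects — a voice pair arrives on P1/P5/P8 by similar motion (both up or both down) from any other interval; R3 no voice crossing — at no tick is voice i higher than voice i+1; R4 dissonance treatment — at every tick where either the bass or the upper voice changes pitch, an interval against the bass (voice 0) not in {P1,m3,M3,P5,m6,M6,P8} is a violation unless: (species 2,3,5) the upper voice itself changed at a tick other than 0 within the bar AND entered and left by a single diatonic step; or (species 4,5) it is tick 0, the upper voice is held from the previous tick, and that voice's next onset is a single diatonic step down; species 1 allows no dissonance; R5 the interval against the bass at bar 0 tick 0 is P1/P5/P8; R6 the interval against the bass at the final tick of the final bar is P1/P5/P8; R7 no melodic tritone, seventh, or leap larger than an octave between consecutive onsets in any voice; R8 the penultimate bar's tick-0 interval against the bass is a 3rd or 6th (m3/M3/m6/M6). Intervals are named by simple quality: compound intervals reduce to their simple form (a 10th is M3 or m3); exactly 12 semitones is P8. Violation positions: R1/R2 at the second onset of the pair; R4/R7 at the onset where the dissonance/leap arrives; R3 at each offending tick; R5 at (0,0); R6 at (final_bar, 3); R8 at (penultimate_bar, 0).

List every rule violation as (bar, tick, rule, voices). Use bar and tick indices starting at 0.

bar 0: v0=D3 v1=D4 v2=F4 downbeat m3
bar 1: v0=E3 v1=B3 v2=E4 downbeat P8
bar 2: v0=C3 v1=E3 v2=B3 downbeat M7
bar 3: v0=E3 v1=B3 v2=D4 downbeat m7
bar 4: v0=C3 v1=E3 v2=E4 downbeat M3
bar 5: v0=A2 v1=E3 v2=E3 downbeat P5
bar 6: v0=E3 v1=C4 v2=E4 downbeat P8
bar 7: v0=D3 v1=D4 v2=F4 downbeat m3
  -> R5 @ bar 0 tick 0 v(0, 2): opens on m3
  -> R2 @ bar 2 tick 0 v(1, 2): B3/E4 P4 -> E3/B3 P5 similar
  -> R4 @ bar 2 tick 0 v(0, 2): C3/B3 M7 untreated
  -> R2 @ bar 3 tick 0 v(0, 1): C3/E3 M3 -> E3/B3 P5 similar
  -> R4 @ bar 3 tick 0 v(0, 2): E3/D4 m7 untreated
  -> R2 @ bar 5 tick 0 v(0, 2): C3/E4 M3 -> A2/E3 P5 similar
  -> R2 @ bar 6 tick 0 v(0, 2): A2/E3 P5 -> E3/E4 P8 similar
  -> R8 @ bar 6 tick 0 v(0, 2): penult P8 not 3rd/6th
  -> R6 @ bar 7 tick 3 v(0, 2): closes on m3

(0, 0, R5, (0, 2))
(2, 0, R2, (1, 2))
(2, 0, R4, (0, 2))
(3, 0, R2, (0, 1))
(3, 0, R4, (0, 2))
(5, 0, R2, (0, 2))
(6, 0, R2, (0, 2))
(6, 0, R8, (0, 2))
(7, 3, R6, (0, 2))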